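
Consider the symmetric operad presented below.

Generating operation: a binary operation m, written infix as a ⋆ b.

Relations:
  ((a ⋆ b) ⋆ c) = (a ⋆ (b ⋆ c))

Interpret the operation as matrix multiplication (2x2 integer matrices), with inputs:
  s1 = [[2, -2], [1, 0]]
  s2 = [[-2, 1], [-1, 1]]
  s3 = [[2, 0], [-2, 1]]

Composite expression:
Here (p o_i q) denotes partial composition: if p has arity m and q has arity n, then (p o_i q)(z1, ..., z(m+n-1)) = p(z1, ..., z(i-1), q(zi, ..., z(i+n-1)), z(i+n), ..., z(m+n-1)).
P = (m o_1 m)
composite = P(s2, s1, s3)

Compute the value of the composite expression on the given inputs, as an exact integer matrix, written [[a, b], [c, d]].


[[-14, 4], [-6, 2]]

(s2 ⋆ s1) = [[-3, 4], [-1, 2]]
((s2 ⋆ s1) ⋆ s3) = [[-14, 4], [-6, 2]]


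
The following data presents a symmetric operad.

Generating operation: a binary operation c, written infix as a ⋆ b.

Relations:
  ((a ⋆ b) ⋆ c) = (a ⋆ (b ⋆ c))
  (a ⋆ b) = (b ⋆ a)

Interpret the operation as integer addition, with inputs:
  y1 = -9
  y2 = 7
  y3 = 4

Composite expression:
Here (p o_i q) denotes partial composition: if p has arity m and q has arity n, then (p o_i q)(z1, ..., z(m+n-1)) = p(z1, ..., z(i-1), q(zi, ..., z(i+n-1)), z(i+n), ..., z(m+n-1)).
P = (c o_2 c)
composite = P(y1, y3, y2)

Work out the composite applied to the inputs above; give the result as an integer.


2

(y3 ⋆ y2) = 11
(y1 ⋆ (y3 ⋆ y2)) = 2


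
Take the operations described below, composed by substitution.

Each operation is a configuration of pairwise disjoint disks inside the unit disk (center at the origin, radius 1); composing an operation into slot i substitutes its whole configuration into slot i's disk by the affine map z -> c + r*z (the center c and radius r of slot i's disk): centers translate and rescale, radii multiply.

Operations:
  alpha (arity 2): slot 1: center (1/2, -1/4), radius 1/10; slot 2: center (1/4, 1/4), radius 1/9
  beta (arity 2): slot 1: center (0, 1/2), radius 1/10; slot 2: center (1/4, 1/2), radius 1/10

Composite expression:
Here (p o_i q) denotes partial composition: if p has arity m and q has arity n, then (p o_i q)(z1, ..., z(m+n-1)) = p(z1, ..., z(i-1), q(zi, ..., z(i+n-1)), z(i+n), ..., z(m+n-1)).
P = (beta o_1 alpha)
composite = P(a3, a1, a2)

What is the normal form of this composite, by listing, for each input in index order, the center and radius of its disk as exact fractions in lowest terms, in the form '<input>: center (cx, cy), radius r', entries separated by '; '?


Each a-disk chains the slot maps above it in beta; radii multiply.
input a3: applying the 2 nested substitutions gives center (1/20, 19/40), radius 1/100
input a1: applying the 2 nested substitutions gives center (1/40, 21/40), radius 1/90
input a2: applying the 1 nested substitution gives center (1/4, 1/2), radius 1/10

a1: center (1/40, 21/40), radius 1/90; a2: center (1/4, 1/2), radius 1/10; a3: center (1/20, 19/40), radius 1/100


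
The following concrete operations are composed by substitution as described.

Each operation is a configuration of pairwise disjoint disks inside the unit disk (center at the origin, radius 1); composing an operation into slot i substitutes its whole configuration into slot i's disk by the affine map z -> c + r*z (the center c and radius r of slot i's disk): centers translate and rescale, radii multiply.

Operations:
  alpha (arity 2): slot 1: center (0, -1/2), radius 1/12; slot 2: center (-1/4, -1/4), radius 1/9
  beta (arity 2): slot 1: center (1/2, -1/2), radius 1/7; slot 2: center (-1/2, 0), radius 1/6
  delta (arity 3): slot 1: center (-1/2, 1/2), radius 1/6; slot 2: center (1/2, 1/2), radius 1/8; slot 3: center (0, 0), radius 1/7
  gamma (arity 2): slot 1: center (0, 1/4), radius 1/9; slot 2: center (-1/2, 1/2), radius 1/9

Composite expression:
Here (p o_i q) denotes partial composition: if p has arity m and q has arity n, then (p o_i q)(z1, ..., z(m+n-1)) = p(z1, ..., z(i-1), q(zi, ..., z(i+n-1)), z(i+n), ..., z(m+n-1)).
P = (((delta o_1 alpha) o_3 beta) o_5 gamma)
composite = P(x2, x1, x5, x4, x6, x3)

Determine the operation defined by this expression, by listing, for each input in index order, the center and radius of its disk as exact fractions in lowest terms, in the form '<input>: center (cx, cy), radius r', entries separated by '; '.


x1: center (-13/24, 11/24), radius 1/54; x2: center (-1/2, 5/12), radius 1/72; x3: center (-1/14, 1/14), radius 1/63; x4: center (7/16, 1/2), radius 1/48; x5: center (9/16, 7/16), radius 1/56; x6: center (0, 1/28), radius 1/63

Only the slot chain above each x matters under delta; compose those maps.
tracing x2 down its 2-map path: center (-1/2, 5/12), radius 1/72
tracing x1 down its 2-map path: center (-13/24, 11/24), radius 1/54
tracing x5 down its 2-map path: center (9/16, 7/16), radius 1/56
tracing x4 down its 2-map path: center (7/16, 1/2), radius 1/48
tracing x6 down its 2-map path: center (0, 1/28), radius 1/63
tracing x3 down its 2-map path: center (-1/14, 1/14), radius 1/63


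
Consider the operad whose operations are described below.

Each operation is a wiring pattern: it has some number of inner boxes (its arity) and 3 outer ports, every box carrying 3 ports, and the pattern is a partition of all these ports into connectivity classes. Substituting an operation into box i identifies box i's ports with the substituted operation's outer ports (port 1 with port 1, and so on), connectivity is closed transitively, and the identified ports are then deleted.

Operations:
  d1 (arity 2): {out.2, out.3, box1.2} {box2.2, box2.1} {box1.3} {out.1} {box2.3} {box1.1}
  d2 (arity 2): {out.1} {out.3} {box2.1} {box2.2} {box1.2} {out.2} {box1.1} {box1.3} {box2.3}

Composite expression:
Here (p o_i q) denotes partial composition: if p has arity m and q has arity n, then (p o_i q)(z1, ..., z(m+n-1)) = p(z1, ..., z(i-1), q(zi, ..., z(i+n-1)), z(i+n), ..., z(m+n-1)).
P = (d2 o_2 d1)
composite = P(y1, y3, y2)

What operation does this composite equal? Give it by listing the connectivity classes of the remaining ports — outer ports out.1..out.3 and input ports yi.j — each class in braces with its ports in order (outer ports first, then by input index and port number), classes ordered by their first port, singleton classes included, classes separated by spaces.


After gluing at d2, chains via deleted ports link the y-ports.
the subtree at d1 composes to {out.1} {out.2, out.3, y3.2} {y2.1, y2.2} {y2.3} {y3.1} {y3.3} on (y3, y2); out.j = own outer ports
the subtree at d2 composes to {out.1} {out.2} {out.3} {y1.1} {y1.2} {y1.3} {y2.1, y2.2} {y2.3} {y3.1} {y3.2} {y3.3} on (y1, y3, y2); out.j = own outer ports

{out.1} {out.2} {out.3} {y1.1} {y1.2} {y1.3} {y2.1, y2.2} {y2.3} {y3.1} {y3.2} {y3.3}


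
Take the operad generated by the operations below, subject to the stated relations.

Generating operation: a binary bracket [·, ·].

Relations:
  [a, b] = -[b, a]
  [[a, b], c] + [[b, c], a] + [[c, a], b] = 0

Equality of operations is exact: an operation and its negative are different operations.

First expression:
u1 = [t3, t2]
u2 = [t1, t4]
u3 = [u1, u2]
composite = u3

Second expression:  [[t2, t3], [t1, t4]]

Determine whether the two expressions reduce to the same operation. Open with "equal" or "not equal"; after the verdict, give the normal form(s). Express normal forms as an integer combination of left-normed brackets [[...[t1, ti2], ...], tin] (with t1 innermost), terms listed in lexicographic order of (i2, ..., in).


not equal; first: [[[t1, t4], t2], t3] - [[[t1, t4], t3], t2]; second: -[[[t1, t4], t2], t3] + [[[t1, t4], t3], t2]

In normal form, the first expression is [[[t1, t4], t2], t3] - [[[t1, t4], t3], t2]
In normal form, the second expression is -[[[t1, t4], t2], t3] + [[[t1, t4], t3], t2]
No match — not equal.


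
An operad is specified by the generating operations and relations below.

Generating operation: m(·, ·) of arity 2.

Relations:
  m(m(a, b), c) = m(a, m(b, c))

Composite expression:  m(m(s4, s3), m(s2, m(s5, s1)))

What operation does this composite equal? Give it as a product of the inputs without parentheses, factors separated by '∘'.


s4 ∘ s3 ∘ s2 ∘ s5 ∘ s1

Every regrouping of m is equal, so read the s-inputs in written order.
m(s4, s3) linearizes to s4 ∘ s3
m(s5, s1) linearizes to s5 ∘ s1
m(s2, m(s5, s1)) linearizes to s2 ∘ s5 ∘ s1
m(m(s4, s3), m(s2, m(s5, s1))) linearizes to s4 ∘ s3 ∘ s2 ∘ s5 ∘ s1


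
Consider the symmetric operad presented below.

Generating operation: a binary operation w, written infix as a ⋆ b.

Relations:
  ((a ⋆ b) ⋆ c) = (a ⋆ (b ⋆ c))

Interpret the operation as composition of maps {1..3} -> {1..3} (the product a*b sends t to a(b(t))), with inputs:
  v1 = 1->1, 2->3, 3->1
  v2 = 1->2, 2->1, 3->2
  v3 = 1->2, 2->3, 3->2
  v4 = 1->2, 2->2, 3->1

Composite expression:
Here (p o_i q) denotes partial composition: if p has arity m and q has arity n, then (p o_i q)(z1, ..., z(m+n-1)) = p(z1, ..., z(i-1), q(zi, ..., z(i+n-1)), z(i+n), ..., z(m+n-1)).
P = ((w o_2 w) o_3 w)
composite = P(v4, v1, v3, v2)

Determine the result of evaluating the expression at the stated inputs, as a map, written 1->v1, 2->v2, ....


(v3 ⋆ v2) = 1->3, 2->2, 3->3
(v1 ⋆ (v3 ⋆ v2)) = 1->1, 2->3, 3->1
(v4 ⋆ (v1 ⋆ (v3 ⋆ v2))) = 1->2, 2->1, 3->2

1->2, 2->1, 3->2


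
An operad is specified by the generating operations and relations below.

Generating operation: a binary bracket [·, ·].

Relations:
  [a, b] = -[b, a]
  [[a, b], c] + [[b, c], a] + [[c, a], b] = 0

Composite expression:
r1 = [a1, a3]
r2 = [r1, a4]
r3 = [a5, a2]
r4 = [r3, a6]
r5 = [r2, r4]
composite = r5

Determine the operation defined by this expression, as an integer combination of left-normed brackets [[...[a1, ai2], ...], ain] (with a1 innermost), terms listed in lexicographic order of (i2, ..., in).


-[[[[[a1, a3], a4], a2], a5], a6] + [[[[[a1, a3], a4], a5], a2], a6] + [[[[[a1, a3], a4], a6], a2], a5] - [[[[[a1, a3], a4], a6], a5], a2]

Expand each bracket as ab - ba; the a1-initial words give the coefficients.
Composite bracket: [[[a1, a3], a4], [[a5, a2], a6]]
The bracket unfolds into 32 signed words via [a, b] = ab - ba (2^5 = 32).
Coefficients come from the a1-initial words:
  the word a1a3a4a2a5a6 carries sign -1 and contributes -[[[[[a1, a3], a4], a2], a5], a6]
  the word a1a3a4a5a2a6 carries sign +1 and contributes +[[[[[a1, a3], a4], a5], a2], a6]
  the word a1a3a4a6a2a5 carries sign +1 and contributes +[[[[[a1, a3], a4], a6], a2], a5]
  the word a1a3a4a6a5a2 carries sign -1 and contributes -[[[[[a1, a3], a4], a6], a5], a2]


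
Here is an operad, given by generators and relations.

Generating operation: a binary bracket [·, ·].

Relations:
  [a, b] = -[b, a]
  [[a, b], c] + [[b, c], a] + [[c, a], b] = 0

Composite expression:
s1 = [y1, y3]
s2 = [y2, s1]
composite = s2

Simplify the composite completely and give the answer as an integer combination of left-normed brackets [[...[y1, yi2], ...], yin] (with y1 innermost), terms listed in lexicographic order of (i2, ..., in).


Left-normed coefficients sit on the y1-initial expansion words.
Composite bracket: [y2, [y1, y3]]
Applying ab - ba throughout gives 4 signed words (2^2 = 4).
Collect the words opening with y1:
  y1y3y2 appears with sign -1, giving the term -[[y1, y3], y2]

-[[y1, y3], y2]


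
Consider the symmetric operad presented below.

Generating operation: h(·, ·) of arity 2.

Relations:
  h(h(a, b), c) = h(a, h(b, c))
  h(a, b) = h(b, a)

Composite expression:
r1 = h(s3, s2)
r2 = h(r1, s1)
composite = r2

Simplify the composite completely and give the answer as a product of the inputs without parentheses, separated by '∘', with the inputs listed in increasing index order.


s1 ∘ s2 ∘ s3

Shape and order are irrelevant to h; the s-input set decides.
h(s3, s2) unparenthesizes to s3 ∘ s2
h(h(s3, s2), s1) unparenthesizes to s3 ∘ s2 ∘ s1
commutativity sorts the factors: s1 ∘ s2 ∘ s3


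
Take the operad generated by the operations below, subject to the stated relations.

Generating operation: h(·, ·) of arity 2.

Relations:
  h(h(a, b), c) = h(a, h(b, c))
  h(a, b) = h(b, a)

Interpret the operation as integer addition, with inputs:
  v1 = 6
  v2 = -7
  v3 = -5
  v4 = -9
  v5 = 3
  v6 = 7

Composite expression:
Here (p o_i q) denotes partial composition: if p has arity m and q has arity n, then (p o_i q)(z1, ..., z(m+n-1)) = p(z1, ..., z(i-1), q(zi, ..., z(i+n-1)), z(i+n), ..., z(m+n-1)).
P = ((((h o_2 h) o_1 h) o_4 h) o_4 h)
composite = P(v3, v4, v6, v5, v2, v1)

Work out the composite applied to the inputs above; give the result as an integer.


-5


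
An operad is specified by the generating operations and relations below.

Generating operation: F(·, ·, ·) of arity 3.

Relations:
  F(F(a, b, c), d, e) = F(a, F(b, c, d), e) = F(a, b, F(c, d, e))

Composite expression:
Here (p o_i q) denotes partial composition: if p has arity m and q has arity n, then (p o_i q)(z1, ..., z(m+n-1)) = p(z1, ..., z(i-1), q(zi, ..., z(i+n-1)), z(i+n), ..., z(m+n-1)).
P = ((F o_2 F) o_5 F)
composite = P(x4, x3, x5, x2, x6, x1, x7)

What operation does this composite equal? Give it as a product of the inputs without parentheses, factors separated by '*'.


x4 * x3 * x5 * x2 * x6 * x1 * x7


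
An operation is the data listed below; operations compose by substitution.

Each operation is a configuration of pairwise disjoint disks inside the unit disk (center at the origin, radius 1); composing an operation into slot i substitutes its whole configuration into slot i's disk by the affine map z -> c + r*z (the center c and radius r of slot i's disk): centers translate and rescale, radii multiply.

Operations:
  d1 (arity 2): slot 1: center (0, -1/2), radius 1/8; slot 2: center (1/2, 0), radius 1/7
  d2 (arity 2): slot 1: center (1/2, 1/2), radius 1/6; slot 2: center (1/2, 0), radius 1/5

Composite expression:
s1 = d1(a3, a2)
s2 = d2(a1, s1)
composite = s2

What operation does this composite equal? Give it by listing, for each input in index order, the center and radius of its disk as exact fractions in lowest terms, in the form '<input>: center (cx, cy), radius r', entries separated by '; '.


a1: center (1/2, 1/2), radius 1/6; a2: center (3/5, 0), radius 1/35; a3: center (1/2, -1/10), radius 1/40

Nesting under d2 composes maps z -> c + r*z down each a-path.
input a1: applying the 1 nested substitution gives center (1/2, 1/2), radius 1/6
input a3: applying the 2 nested substitutions gives center (1/2, -1/10), radius 1/40
input a2: applying the 2 nested substitutions gives center (3/5, 0), radius 1/35


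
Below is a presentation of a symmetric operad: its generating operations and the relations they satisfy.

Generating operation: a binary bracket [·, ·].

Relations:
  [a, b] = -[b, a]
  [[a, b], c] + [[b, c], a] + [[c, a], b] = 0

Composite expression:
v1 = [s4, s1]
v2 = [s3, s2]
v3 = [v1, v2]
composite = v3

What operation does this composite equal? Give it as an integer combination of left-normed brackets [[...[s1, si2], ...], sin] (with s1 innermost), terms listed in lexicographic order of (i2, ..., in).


[[[s1, s4], s2], s3] - [[[s1, s4], s3], s2]

A multilinear Lie element is pinned by s1-initial words (s1 innermost).
Composite bracket: [[s4, s1], [s3, s2]]
Each bracket splits as ab - ba, giving 8 signed words (2^3 = 8).
The s1-initial words carry the normal form:
  the word s1s4s2s3 carries sign +1 and contributes +[[[s1, s4], s2], s3]
  the word s1s4s3s2 carries sign -1 and contributes -[[[s1, s4], s3], s2]


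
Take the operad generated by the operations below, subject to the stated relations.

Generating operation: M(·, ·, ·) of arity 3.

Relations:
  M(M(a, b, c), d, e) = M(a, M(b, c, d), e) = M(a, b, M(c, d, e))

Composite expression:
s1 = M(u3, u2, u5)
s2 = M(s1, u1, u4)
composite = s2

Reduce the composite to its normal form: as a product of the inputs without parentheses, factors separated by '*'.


Under associativity of M, the answer is the u's in reading order.
M(u3, u2, u5) unparenthesizes to u3 * u2 * u5
M(M(u3, u2, u5), u1, u4) unparenthesizes to u3 * u2 * u5 * u1 * u4

u3 * u2 * u5 * u1 * u4


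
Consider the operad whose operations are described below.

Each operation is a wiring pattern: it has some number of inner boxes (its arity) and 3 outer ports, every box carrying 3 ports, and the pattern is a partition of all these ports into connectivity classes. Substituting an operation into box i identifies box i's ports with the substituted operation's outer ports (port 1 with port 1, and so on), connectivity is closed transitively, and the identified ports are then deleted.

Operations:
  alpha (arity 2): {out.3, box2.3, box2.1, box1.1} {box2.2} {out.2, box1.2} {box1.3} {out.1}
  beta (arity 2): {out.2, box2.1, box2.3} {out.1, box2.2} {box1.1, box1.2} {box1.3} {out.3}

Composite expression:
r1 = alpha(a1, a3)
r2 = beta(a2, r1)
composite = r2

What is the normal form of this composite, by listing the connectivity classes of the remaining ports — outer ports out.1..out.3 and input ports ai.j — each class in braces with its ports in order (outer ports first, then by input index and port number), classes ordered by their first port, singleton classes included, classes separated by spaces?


{out.1, a1.2} {out.2, a1.1, a3.1, a3.3} {out.3} {a1.3} {a2.1, a2.2} {a2.3} {a3.2}

Substituting into beta glues patterns; closure does the rest.
after alpha, the pattern on (a1, a3) reads {out.1} {out.2, a1.2} {out.3, a1.1, a3.1, a3.3} {a1.3} {a3.2} (out.j = its outer ports)
after beta, the pattern on (a2, a1, a3) reads {out.1, a1.2} {out.2, a1.1, a3.1, a3.3} {out.3} {a1.3} {a2.1, a2.2} {a2.3} {a3.2} (out.j = its outer ports)


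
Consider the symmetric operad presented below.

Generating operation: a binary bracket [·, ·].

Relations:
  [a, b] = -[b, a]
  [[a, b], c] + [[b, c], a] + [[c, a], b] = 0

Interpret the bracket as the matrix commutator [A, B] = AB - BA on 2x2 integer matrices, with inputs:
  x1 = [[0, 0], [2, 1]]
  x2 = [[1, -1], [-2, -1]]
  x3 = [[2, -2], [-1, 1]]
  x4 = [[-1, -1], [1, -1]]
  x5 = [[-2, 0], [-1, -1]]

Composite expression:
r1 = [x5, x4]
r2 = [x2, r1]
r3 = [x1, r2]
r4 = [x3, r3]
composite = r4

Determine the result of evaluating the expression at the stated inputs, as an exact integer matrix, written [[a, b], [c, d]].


[[-12, 0], [-6, 12]]

[x5, x4] = [[-1, 1], [1, 1]]
[x2, [x5, x4]] = [[1, 0], [2, -1]]
[x1, [x2, [x5, x4]]] = [[0, 0], [6, 0]]
[x3, [x1, [x2, [x5, x4]]]] = [[-12, 0], [-6, 12]]


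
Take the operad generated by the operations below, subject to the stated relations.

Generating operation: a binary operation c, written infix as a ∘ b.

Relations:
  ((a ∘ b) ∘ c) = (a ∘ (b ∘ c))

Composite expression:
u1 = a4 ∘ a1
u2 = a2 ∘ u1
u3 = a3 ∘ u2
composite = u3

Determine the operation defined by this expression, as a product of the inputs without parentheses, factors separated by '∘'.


Associativity of c dissolves the nesting; only the a-input order survives.
(a4 ∘ a1) flattens to a4 ∘ a1
(a2 ∘ (a4 ∘ a1)) flattens to a2 ∘ a4 ∘ a1
(a3 ∘ (a2 ∘ (a4 ∘ a1))) flattens to a3 ∘ a2 ∘ a4 ∘ a1

a3 ∘ a2 ∘ a4 ∘ a1


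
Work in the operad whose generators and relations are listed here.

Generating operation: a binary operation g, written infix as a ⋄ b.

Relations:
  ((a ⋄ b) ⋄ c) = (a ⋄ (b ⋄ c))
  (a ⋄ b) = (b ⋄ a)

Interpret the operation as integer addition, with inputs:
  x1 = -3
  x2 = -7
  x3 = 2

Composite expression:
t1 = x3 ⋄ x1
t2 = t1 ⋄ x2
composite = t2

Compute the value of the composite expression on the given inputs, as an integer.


-8

(x3 ⋄ x1) = -1
((x3 ⋄ x1) ⋄ x2) = -8


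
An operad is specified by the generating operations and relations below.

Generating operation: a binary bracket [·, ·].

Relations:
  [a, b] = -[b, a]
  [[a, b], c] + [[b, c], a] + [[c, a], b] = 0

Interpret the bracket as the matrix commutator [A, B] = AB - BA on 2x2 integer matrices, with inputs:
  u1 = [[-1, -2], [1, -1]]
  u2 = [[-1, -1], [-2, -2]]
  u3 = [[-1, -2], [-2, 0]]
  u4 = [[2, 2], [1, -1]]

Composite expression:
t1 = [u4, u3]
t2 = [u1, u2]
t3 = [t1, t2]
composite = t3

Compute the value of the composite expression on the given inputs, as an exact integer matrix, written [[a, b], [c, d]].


[[-14, 32], [54, 14]]


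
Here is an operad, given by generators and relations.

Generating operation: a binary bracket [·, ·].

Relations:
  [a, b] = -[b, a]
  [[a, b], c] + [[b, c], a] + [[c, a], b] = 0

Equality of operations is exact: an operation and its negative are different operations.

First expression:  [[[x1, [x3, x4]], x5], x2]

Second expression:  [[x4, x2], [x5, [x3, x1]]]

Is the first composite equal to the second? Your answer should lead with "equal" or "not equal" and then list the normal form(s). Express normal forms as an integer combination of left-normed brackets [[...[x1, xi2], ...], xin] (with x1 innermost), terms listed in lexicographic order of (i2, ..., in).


The first composite normalizes to [[[[x1, x3], x4], x5], x2] - [[[[x1, x4], x3], x5], x2]
The second composite normalizes to [[[[x1, x3], x5], x2], x4] - [[[[x1, x3], x5], x4], x2]
The forms do not match — not equal.

not equal — first [[[[x1, x3], x4], x5], x2] - [[[[x1, x4], x3], x5], x2], second [[[[x1, x3], x5], x2], x4] - [[[[x1, x3], x5], x4], x2]


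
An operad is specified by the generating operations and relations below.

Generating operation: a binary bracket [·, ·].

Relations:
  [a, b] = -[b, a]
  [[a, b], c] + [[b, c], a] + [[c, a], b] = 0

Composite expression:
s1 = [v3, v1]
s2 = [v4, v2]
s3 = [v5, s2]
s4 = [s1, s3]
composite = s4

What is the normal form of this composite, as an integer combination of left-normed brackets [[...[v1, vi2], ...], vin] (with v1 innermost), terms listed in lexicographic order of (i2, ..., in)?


-[[[[v1, v3], v2], v4], v5] + [[[[v1, v3], v4], v2], v5] + [[[[v1, v3], v5], v2], v4] - [[[[v1, v3], v5], v4], v2]

Antisymmetry and Jacobi reduce to v1-anchored left-normed brackets.
Composite bracket: [[v3, v1], [v5, [v4, v2]]]
The bracket unfolds into 16 signed words via [a, b] = ab - ba (2^4 = 16).
The v1-initial words carry the normal form:
  v1v3v2v4v5 appears with sign -1, giving the term -[[[[v1, v3], v2], v4], v5]
  v1v3v4v2v5 appears with sign +1, giving the term +[[[[v1, v3], v4], v2], v5]
  v1v3v5v2v4 appears with sign +1, giving the term +[[[[v1, v3], v5], v2], v4]
  v1v3v5v4v2 appears with sign -1, giving the term -[[[[v1, v3], v5], v4], v2]


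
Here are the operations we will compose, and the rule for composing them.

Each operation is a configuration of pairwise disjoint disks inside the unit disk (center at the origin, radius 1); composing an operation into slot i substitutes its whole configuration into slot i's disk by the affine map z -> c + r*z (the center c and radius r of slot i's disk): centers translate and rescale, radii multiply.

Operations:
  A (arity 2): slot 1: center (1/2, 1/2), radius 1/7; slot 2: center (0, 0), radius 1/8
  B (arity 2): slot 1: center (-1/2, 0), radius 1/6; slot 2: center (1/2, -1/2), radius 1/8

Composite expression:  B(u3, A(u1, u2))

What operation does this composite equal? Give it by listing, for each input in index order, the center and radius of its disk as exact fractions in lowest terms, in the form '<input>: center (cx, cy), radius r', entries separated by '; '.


u1: center (9/16, -7/16), radius 1/56; u2: center (1/2, -1/2), radius 1/64; u3: center (-1/2, 0), radius 1/6

Only the slot chain above each u matters under B; compose those maps.
u3 passes through 1 substitution, ending at center (-1/2, 0), radius 1/6
u1 passes through 2 substitutions, ending at center (9/16, -7/16), radius 1/56
u2 passes through 2 substitutions, ending at center (1/2, -1/2), radius 1/64


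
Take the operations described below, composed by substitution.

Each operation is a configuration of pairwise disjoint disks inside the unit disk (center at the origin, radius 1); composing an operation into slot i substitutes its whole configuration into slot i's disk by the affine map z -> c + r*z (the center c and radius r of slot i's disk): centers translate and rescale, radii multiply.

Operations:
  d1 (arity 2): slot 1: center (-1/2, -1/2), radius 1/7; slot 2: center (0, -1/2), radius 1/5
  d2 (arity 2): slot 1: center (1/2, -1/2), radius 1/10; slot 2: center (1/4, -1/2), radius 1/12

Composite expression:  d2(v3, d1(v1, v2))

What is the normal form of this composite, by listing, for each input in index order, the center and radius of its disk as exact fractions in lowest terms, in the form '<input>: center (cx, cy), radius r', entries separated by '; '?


v1: center (5/24, -13/24), radius 1/84; v2: center (1/4, -13/24), radius 1/60; v3: center (1/2, -1/2), radius 1/10

Each v-disk chains the slot maps above it in d2; radii multiply.
v3 passes through 1 substitution, ending at center (1/2, -1/2), radius 1/10
v1 passes through 2 substitutions, ending at center (5/24, -13/24), radius 1/84
v2 passes through 2 substitutions, ending at center (1/4, -13/24), radius 1/60


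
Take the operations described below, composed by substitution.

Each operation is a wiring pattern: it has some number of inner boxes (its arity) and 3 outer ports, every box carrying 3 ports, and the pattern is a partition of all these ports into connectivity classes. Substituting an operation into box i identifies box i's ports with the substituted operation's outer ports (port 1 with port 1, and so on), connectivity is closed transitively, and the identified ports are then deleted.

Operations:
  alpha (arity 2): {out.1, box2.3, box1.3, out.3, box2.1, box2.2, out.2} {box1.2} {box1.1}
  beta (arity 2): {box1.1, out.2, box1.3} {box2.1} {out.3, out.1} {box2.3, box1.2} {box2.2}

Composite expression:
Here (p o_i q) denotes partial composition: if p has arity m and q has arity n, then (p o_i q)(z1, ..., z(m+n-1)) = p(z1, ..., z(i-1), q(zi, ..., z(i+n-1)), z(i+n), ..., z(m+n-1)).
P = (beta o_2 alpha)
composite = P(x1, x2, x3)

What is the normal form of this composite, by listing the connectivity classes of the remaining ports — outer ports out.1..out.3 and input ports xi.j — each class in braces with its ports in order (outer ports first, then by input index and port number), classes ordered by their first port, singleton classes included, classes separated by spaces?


{out.1, out.3} {out.2, x1.1, x1.3} {x1.2, x2.3, x3.1, x3.2, x3.3} {x2.1} {x2.2}

After gluing at beta, chains via deleted ports link the x-ports.
composing alpha on (x2, x3), with out.j its own outer ports: {out.1, out.2, out.3, x2.3, x3.1, x3.2, x3.3} {x2.1} {x2.2}
composing beta on (x1, x2, x3), with out.j its own outer ports: {out.1, out.3} {out.2, x1.1, x1.3} {x1.2, x2.3, x3.1, x3.2, x3.3} {x2.1} {x2.2}


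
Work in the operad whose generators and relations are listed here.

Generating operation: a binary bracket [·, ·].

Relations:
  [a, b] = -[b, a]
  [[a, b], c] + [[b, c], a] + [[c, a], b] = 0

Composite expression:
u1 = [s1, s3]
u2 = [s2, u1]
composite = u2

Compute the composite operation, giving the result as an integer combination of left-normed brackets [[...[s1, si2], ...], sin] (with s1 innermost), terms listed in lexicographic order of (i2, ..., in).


-[[s1, s3], s2]

Expand each bracket as ab - ba; the s1-initial words give the coefficients.
Composite bracket: [s2, [s1, s3]]
Applying ab - ba throughout gives 4 signed words (2^2 = 4).
The s1-initial words carry the normal form:
  s1s3s2 (sign -1) contributes -[[s1, s3], s2]


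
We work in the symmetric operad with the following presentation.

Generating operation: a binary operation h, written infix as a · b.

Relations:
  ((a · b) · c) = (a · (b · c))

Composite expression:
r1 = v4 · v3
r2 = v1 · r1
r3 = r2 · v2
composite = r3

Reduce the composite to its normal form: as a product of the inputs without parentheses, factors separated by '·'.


All parenthesizations of h agree; list the v-inputs left to right.
(v4 · v3) spells out as v4 · v3
(v1 · (v4 · v3)) spells out as v1 · v4 · v3
((v1 · (v4 · v3)) · v2) spells out as v1 · v4 · v3 · v2

v1 · v4 · v3 · v2


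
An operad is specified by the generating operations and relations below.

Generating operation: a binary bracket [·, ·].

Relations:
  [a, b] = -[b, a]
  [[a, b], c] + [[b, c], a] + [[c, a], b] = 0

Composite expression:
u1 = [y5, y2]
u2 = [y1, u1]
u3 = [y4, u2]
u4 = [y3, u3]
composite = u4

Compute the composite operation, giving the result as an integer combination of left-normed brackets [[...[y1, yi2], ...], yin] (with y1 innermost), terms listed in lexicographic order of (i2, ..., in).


-[[[[y1, y2], y5], y4], y3] + [[[[y1, y5], y2], y4], y3]


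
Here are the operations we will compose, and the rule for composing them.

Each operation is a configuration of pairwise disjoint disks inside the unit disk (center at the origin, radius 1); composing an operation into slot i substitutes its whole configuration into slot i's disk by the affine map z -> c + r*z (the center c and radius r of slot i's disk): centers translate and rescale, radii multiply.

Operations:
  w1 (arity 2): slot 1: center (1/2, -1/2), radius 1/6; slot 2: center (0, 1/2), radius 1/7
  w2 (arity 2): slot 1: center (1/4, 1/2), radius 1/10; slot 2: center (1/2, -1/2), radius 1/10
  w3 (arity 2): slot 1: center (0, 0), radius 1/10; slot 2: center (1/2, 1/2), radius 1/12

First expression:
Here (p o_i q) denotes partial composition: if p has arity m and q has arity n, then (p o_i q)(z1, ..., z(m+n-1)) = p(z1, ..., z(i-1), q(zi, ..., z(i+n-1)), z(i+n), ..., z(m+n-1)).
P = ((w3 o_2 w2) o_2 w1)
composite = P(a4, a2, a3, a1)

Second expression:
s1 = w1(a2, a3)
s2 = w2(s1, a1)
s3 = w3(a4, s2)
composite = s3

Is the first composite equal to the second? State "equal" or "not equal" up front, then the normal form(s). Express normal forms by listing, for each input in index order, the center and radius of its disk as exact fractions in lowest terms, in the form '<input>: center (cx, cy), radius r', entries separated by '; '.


equal: each reduces to a1: center (13/24, 11/24), radius 1/120; a2: center (21/40, 43/80), radius 1/720; a3: center (25/48, 131/240), radius 1/840; a4: center (0, 0), radius 1/10

Normal form of the first expression: a1: center (13/24, 11/24), radius 1/120; a2: center (21/40, 43/80), radius 1/720; a3: center (25/48, 131/240), radius 1/840; a4: center (0, 0), radius 1/10
Normal form of the second expression: a1: center (13/24, 11/24), radius 1/120; a2: center (21/40, 43/80), radius 1/720; a3: center (25/48, 131/240), radius 1/840; a4: center (0, 0), radius 1/10
Identical normal forms: equal.


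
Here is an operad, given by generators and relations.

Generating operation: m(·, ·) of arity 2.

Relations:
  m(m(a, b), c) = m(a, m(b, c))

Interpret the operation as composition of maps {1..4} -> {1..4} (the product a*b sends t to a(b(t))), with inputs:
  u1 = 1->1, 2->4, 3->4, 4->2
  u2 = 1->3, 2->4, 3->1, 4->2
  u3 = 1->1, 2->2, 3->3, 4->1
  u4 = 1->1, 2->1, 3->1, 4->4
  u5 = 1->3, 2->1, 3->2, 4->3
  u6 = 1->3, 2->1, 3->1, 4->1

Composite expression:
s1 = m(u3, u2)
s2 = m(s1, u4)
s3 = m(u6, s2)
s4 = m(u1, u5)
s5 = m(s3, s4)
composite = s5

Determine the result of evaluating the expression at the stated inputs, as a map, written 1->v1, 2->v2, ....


1->1, 2->1, 3->1, 4->1

m(u3, u2) = 1->3, 2->1, 3->1, 4->2
m(m(u3, u2), u4) = 1->3, 2->3, 3->3, 4->2
m(u6, m(m(u3, u2), u4)) = 1->1, 2->1, 3->1, 4->1
m(u1, u5) = 1->4, 2->1, 3->4, 4->4
m(m(u6, m(m(u3, u2), u4)), m(u1, u5)) = 1->1, 2->1, 3->1, 4->1


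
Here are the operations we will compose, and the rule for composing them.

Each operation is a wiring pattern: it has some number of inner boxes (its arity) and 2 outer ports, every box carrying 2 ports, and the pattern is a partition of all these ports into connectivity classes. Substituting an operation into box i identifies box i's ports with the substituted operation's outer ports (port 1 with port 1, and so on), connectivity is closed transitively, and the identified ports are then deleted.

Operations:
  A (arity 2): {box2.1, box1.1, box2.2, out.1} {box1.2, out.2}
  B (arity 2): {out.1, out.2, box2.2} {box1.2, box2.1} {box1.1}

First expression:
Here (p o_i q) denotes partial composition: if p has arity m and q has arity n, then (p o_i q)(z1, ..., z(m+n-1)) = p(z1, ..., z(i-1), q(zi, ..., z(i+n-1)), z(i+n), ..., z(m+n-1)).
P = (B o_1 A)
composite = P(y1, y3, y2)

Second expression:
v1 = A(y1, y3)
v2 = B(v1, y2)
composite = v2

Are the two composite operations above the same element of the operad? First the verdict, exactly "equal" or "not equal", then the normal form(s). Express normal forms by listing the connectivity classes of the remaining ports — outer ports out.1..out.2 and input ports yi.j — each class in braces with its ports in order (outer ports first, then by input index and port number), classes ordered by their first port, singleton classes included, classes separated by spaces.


equal; both compose to {out.1, out.2, y2.2} {y1.1, y3.1, y3.2} {y1.2, y2.1}

The first expression reduces to {out.1, out.2, y2.2} {y1.1, y3.1, y3.2} {y1.2, y2.1}
The second expression reduces to {out.1, out.2, y2.2} {y1.1, y3.1, y3.2} {y1.2, y2.1}
The normal forms match — equal.


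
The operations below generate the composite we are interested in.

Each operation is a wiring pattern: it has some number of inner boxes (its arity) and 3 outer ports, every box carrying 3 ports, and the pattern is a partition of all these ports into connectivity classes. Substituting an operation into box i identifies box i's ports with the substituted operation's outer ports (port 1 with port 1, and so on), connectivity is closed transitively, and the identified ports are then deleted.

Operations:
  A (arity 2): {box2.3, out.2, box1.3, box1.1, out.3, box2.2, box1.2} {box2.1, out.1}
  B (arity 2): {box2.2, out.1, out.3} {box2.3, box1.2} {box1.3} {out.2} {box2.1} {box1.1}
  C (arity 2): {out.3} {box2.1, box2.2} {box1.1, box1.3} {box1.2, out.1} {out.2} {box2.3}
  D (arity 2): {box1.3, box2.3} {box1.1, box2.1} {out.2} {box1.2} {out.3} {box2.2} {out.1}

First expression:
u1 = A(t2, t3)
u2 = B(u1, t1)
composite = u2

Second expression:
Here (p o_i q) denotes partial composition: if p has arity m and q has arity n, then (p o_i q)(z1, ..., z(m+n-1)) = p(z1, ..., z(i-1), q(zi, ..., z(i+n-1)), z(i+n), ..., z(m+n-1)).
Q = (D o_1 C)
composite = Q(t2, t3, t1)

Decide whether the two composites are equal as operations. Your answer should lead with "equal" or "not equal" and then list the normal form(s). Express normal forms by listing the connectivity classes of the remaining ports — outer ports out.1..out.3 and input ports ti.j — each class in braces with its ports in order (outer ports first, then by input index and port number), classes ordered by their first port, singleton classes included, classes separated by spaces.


not equal; first: {out.1, out.3, t1.2} {out.2} {t1.1} {t1.3, t2.1, t2.2, t2.3, t3.2, t3.3} {t3.1}; second: {out.1} {out.2} {out.3} {t1.1, t2.2} {t1.2} {t1.3} {t2.1, t2.3} {t3.1, t3.2} {t3.3}

The first composite normalizes to {out.1, out.3, t1.2} {out.2} {t1.1} {t1.3, t2.1, t2.2, t2.3, t3.2, t3.3} {t3.1}
The second composite normalizes to {out.1} {out.2} {out.3} {t1.1, t2.2} {t1.2} {t1.3} {t2.1, t2.3} {t3.1, t3.2} {t3.3}
No match — not equal.


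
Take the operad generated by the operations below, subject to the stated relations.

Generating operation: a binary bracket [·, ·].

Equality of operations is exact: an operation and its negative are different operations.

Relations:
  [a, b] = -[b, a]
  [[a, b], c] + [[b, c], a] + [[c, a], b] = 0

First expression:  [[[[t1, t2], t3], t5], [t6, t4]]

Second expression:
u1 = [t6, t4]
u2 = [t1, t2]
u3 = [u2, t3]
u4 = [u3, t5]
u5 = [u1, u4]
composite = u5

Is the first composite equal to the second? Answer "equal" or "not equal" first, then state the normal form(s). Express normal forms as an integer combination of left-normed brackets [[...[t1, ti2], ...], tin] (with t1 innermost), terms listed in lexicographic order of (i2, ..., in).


not equal; first: -[[[[[t1, t2], t3], t5], t4], t6] + [[[[[t1, t2], t3], t5], t6], t4]; second: [[[[[t1, t2], t3], t5], t4], t6] - [[[[[t1, t2], t3], t5], t6], t4]

Normal form of the first expression: -[[[[[t1, t2], t3], t5], t4], t6] + [[[[[t1, t2], t3], t5], t6], t4]
Normal form of the second expression: [[[[[t1, t2], t3], t5], t4], t6] - [[[[[t1, t2], t3], t5], t6], t4]
The normal forms differ: not equal.


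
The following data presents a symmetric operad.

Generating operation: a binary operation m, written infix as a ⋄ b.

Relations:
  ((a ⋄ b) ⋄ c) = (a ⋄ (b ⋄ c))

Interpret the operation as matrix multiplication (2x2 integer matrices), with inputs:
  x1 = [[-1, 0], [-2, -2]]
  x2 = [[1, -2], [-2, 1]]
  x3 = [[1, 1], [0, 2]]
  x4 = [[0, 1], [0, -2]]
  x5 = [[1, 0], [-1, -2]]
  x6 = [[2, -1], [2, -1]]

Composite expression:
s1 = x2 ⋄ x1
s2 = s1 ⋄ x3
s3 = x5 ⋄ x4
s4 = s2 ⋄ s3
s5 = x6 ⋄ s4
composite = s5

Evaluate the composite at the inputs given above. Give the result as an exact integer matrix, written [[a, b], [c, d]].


[[0, 84], [0, 84]]

(x2 ⋄ x1) = [[3, 4], [0, -2]]
((x2 ⋄ x1) ⋄ x3) = [[3, 11], [0, -4]]
(x5 ⋄ x4) = [[0, 1], [0, 3]]
(((x2 ⋄ x1) ⋄ x3) ⋄ (x5 ⋄ x4)) = [[0, 36], [0, -12]]
(x6 ⋄ (((x2 ⋄ x1) ⋄ x3) ⋄ (x5 ⋄ x4))) = [[0, 84], [0, 84]]


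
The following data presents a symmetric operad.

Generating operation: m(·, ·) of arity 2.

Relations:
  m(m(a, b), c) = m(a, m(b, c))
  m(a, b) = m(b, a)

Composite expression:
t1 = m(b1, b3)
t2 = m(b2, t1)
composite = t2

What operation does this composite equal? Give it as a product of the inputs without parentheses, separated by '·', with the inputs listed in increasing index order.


b1 · b2 · b3

Any arrangement under m is one operation, so sort the b-inputs.
m(b1, b3) reduces to b1 · b3
m(b2, m(b1, b3)) reduces to b2 · b1 · b3
the factors in increasing index order: b1 · b2 · b3


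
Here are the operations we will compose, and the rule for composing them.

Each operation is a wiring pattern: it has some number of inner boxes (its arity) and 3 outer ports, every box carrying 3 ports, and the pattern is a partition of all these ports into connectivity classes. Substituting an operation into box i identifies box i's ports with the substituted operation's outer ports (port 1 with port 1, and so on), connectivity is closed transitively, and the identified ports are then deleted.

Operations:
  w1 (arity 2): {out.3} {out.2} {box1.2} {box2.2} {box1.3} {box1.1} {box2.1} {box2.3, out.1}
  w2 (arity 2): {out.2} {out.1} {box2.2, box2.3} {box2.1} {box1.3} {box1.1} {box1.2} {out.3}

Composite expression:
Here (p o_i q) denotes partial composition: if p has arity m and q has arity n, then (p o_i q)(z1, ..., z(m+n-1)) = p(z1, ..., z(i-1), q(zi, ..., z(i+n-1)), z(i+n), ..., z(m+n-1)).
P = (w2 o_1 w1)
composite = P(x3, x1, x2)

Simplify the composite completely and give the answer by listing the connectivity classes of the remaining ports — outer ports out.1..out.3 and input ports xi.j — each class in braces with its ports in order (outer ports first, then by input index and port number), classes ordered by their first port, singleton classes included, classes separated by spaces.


Two ports join when wires chain via w2-identified ports.
w1 over (x3, x1) gives {out.1, x1.3} {out.2} {out.3} {x1.1} {x1.2} {x3.1} {x3.2} {x3.3}, out.j being that stage's outer ports
w2 over (x3, x1, x2) gives {out.1} {out.2} {out.3} {x1.1} {x1.2} {x1.3} {x2.1} {x2.2, x2.3} {x3.1} {x3.2} {x3.3}, out.j being that stage's outer ports

{out.1} {out.2} {out.3} {x1.1} {x1.2} {x1.3} {x2.1} {x2.2, x2.3} {x3.1} {x3.2} {x3.3}


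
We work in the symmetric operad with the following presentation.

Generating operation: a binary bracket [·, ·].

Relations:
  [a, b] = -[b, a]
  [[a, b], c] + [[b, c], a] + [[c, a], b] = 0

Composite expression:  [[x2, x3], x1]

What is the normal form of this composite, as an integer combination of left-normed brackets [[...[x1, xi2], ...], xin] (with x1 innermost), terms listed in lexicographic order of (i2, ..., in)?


Expand each bracket as ab - ba; the x1-initial words give the coefficients.
Composite bracket: [[x2, x3], x1]
The bracket unfolds into 4 signed words via [a, b] = ab - ba (2^2 = 4).
Only words starting with x1 matter:
  sign of x1x2x3 is -1, so it contributes -[[x1, x2], x3]
  sign of x1x3x2 is +1, so it contributes +[[x1, x3], x2]

-[[x1, x2], x3] + [[x1, x3], x2]
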